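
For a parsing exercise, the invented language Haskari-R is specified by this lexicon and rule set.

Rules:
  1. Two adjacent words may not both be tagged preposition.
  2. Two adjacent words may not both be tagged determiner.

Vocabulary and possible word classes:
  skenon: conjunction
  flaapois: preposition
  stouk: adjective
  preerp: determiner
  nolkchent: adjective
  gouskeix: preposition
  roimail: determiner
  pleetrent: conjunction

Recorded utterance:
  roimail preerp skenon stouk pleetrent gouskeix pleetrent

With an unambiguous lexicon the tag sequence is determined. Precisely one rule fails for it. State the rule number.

2

Fixed tagging: determiner determiner conjunction adjective conjunction preposition conjunction.
Rule check: R1 holds, R2 violated.
Only rule 2 fails.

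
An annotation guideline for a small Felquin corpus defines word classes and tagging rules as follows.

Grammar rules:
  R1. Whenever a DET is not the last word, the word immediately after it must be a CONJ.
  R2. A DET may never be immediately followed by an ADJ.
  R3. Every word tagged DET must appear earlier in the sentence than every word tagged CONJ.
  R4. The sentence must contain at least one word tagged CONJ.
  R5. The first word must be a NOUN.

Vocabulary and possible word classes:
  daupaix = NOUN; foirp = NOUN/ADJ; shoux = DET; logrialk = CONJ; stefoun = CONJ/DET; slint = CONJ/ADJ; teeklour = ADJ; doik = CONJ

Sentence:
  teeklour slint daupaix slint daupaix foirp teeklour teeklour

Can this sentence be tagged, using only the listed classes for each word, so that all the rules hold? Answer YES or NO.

Candidates per position — 1:teeklour {ADJ}; 2:slint {CONJ,ADJ}; 3:daupaix {NOUN}; 4:slint {CONJ,ADJ}; 5:daupaix {NOUN}; 6:foirp {NOUN,ADJ}; 7:teeklour {ADJ}; 8:teeklour {ADJ}.
Rule 5 cannot be satisfied by any choice of tags from the lexicon.
So there is no consistent tagging.

NO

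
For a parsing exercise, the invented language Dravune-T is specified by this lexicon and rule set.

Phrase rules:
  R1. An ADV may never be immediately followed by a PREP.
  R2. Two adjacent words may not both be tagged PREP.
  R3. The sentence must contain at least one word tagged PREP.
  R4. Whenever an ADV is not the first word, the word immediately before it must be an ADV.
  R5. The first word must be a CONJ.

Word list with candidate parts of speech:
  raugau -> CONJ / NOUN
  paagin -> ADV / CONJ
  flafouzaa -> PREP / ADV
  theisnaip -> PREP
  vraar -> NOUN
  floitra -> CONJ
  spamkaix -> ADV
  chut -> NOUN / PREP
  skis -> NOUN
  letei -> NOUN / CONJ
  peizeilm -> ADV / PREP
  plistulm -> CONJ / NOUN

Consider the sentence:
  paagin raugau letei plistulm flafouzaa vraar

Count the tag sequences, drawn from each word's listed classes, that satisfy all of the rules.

Candidates per position — 1:paagin {ADV,CONJ}; 2:raugau {CONJ,NOUN}; 3:letei {NOUN,CONJ}; 4:plistulm {CONJ,NOUN}; 5:flafouzaa {PREP,ADV}; 6:vraar {NOUN}.
There are 32 candidate sequences in total.
Checking each against the rules leaves 8 sequences.
Count = 8.

8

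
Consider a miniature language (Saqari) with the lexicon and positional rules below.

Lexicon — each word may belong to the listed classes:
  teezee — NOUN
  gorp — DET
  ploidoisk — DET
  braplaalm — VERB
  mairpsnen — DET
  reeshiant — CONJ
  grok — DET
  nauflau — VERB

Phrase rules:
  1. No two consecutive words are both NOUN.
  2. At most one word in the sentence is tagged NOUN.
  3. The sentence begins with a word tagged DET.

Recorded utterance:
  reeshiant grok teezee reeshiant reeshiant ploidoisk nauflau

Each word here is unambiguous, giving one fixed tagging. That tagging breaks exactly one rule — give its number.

3

Fixed tagging: CONJ DET NOUN CONJ CONJ DET VERB.
Applying the rules: R1 ok, R2 ok, R3 fails.
Only rule 3 fails.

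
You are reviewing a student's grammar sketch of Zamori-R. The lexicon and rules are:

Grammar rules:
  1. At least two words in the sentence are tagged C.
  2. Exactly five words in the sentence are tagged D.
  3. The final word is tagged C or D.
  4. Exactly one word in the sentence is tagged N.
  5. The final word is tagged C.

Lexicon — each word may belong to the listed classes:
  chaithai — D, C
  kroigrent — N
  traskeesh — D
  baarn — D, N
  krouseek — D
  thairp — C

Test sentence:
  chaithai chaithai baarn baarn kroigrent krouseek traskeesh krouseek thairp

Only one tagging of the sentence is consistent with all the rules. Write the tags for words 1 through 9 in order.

Candidates per position — 1:chaithai {D,C}; 2:chaithai {D,C}; 3:baarn {D,N}; 4:baarn {D,N}; 5:kroigrent {N}; 6:krouseek {D}; 7:traskeesh {D}; 8:krouseek {D}; 9:thairp {C}.
Word 3 cannot be N — rule 4 would then fail for every completion. It is D.
Word 4 cannot be N — rule 4 would then fail for every completion. It is D.
Word 1 cannot be D — rule 2 would then fail for every completion. It is C.
Word 2 cannot be D — rule 2 would then fail for every completion. It is C.
The only consistent sequence is: C C D D N D D D C.
Check: rule 1 satisfied; rule 2 satisfied; rule 3 satisfied; rule 4 satisfied; rule 5 satisfied.

C C D D N D D D C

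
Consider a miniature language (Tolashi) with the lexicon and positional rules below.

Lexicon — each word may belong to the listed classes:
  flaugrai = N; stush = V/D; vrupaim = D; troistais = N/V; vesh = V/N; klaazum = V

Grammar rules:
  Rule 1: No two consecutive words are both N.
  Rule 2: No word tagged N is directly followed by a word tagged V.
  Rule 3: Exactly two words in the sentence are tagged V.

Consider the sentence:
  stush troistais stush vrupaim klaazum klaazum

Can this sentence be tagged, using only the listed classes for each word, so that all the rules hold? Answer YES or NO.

Candidates per position — 1:stush {V,D}; 2:troistais {N,V}; 3:stush {V,D}; 4:vrupaim {D}; 5:klaazum {V}; 6:klaazum {V}.
One satisfying assignment: D N D D V V.
Verifying each rule — rule 1 ok; rule 2 ok; rule 3 ok.

YES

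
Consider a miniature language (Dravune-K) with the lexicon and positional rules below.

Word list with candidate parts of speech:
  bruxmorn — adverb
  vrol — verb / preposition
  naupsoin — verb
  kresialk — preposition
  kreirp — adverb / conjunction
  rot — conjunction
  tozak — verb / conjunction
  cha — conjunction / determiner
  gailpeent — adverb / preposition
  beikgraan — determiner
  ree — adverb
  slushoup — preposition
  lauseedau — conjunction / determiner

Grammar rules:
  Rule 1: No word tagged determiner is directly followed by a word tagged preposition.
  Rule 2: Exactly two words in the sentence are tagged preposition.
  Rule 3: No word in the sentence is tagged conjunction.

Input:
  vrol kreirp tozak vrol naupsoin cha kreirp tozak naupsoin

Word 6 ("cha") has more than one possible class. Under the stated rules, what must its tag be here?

determiner

Candidates per position — 1:vrol {verb,preposition}; 2:kreirp {adverb,conjunction}; 3:tozak {verb,conjunction}; 4:vrol {verb,preposition}; 5:naupsoin {verb}; 6:cha {conjunction,determiner}; 7:kreirp {adverb,conjunction}; 8:tozak {verb,conjunction}; 9:naupsoin {verb}.
Position 1: verb is ruled out by rule 2; that leaves preposition.
Position 2: conjunction is ruled out by rule 3; that leaves adverb.
Position 3: conjunction is ruled out by rule 3; that leaves verb.
Position 4: verb is ruled out by rule 2; that leaves preposition.
Position 6: conjunction is ruled out by rule 3; that leaves determiner.
Position 7: conjunction is ruled out by rule 3; that leaves adverb.
Position 8: conjunction is ruled out by rule 3; that leaves verb.
The only consistent sequence is: preposition adverb verb preposition verb determiner adverb verb verb.
Rule-by-rule: rule 1 satisfied; rule 2 satisfied; rule 3 satisfied.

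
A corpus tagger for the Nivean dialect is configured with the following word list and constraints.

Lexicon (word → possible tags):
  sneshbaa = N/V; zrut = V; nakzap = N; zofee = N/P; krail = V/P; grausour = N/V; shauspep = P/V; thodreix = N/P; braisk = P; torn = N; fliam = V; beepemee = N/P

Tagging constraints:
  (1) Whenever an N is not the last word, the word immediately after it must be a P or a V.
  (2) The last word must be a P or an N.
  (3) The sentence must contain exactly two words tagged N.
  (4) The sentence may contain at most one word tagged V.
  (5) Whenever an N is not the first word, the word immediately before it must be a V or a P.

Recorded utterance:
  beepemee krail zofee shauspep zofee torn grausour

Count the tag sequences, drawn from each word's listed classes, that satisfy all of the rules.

0

Candidates per position — 1:beepemee {N,P}; 2:krail {V,P}; 3:zofee {N,P}; 4:shauspep {P,V}; 5:zofee {N,P}; 6:torn {N}; 7:grausour {N,V}.
There are 64 candidate sequences in total.
Every candidate sequence violates at least one rule; no consistent tagging exists.
Count = 0.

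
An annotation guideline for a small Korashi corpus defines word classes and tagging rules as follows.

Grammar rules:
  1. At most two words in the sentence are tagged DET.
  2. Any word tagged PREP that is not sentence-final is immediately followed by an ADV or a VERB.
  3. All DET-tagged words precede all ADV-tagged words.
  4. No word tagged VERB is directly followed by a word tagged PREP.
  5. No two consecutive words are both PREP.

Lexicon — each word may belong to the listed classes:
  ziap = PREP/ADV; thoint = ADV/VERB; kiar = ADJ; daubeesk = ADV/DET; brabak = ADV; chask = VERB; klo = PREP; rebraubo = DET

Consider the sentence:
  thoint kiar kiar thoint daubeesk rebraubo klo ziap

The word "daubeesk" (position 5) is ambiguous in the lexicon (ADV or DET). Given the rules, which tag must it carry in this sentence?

Candidates per position — 1:thoint {ADV,VERB}; 2:kiar {ADJ}; 3:kiar {ADJ}; 4:thoint {ADV,VERB}; 5:daubeesk {ADV,DET}; 6:rebraubo {DET}; 7:klo {PREP}; 8:ziap {PREP,ADV}.
At position 1, choosing ADV makes rule 3 impossible to satisfy; hence VERB.
At position 4, choosing ADV makes rule 3 impossible to satisfy; hence VERB.
At position 5, choosing ADV makes rule 3 impossible to satisfy; hence DET.
At position 8, choosing PREP makes rule 2 impossible to satisfy; hence ADV.
The only consistent sequence is: VERB ADJ ADJ VERB DET DET PREP ADV.
Checking: rule 1 satisfied; rule 2 satisfied; rule 3 satisfied; rule 4 satisfied; rule 5 satisfied.

DET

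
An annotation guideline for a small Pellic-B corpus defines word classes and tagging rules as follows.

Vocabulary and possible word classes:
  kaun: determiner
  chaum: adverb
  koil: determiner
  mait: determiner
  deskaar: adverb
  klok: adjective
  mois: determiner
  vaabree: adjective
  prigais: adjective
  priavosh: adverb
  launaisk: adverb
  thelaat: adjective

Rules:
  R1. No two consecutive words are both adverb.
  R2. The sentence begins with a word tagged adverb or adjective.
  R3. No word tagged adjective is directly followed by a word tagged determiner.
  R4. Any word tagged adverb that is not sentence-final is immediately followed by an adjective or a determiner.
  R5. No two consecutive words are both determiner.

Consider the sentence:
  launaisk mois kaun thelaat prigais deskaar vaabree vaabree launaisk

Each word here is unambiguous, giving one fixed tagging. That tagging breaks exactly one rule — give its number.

Fixed tagging: adverb determiner determiner adjective adjective adverb adjective adjective adverb.
Checking each rule: R1 ✓, R2 ✓, R3 ✓, R4 ✓, R5 ✗.
Only rule 5 fails.

5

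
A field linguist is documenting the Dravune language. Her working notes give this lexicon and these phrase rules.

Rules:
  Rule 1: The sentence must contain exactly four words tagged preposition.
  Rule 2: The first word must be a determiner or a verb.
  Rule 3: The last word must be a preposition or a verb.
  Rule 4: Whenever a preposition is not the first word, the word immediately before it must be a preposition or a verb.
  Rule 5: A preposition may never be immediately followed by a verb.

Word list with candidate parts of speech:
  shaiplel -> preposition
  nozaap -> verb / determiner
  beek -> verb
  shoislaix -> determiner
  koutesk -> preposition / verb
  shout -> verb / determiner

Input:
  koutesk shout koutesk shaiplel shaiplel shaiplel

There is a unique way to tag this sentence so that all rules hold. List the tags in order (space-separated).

Candidates per position — 1:koutesk {preposition,verb}; 2:shout {verb,determiner}; 3:koutesk {preposition,verb}; 4:shaiplel {preposition}; 5:shaiplel {preposition}; 6:shaiplel {preposition}.
Position 1: tagging it preposition would leave rule 2 unsatisfiable, so it must be verb.
Position 3: tagging it verb would leave rule 1 unsatisfiable, so it must be preposition.
Position 2: tagging it determiner would leave rule 4 unsatisfiable, so it must be verb.
The only consistent sequence is: verb verb preposition preposition preposition preposition.
Checking: rule 1 ok; rule 2 ok; rule 3 ok; rule 4 ok; rule 5 ok.

verb verb preposition preposition preposition preposition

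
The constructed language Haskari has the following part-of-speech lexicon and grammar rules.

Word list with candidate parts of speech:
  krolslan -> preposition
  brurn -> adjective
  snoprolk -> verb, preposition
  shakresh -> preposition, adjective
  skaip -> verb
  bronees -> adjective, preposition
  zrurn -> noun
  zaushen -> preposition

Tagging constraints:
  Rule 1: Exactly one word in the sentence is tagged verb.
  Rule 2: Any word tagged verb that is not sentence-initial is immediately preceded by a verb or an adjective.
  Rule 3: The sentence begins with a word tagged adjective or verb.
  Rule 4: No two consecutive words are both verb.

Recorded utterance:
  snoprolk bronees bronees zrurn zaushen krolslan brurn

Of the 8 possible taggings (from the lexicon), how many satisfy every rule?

Candidates per position — 1:snoprolk {verb,preposition}; 2:bronees {adjective,preposition}; 3:bronees {adjective,preposition}; 4:zrurn {noun}; 5:zaushen {preposition}; 6:krolslan {preposition}; 7:brurn {adjective}.
There are 8 candidate sequences in total.
The sequences that satisfy every rule: verb adjective adjective noun preposition preposition adjective; verb adjective preposition noun preposition preposition adjective; verb preposition adjective noun preposition preposition adjective; verb preposition preposition noun preposition preposition adjective.
Count = 4.

4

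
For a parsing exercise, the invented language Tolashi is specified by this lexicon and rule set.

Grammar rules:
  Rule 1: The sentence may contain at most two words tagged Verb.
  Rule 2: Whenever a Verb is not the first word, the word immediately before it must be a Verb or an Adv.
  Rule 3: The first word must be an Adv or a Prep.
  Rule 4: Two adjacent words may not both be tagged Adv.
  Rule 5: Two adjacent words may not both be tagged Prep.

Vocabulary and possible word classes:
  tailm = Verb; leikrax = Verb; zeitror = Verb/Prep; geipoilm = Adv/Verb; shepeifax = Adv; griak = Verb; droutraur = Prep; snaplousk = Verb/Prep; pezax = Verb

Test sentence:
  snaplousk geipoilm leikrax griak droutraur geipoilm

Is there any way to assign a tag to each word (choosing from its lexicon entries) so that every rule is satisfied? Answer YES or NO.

YES

Candidates per position — 1:snaplousk {Verb,Prep}; 2:geipoilm {Adv,Verb}; 3:leikrax {Verb}; 4:griak {Verb}; 5:droutraur {Prep}; 6:geipoilm {Adv,Verb}.
One satisfying assignment: Prep Adv Verb Verb Prep Adv.
Check: rule 1 satisfied; rule 2 satisfied; rule 3 satisfied; rule 4 satisfied; rule 5 satisfied.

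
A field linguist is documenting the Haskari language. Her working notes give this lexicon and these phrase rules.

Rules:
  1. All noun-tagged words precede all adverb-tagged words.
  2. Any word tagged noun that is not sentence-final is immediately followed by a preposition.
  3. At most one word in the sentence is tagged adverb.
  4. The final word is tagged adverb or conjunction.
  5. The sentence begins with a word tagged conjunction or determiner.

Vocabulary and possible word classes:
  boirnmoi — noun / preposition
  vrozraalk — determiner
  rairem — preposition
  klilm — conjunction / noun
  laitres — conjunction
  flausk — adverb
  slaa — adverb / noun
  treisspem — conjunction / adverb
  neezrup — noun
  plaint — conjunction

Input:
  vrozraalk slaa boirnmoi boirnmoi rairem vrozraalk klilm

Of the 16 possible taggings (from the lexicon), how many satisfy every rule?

Candidates per position — 1:vrozraalk {determiner}; 2:slaa {adverb,noun}; 3:boirnmoi {noun,preposition}; 4:boirnmoi {noun,preposition}; 5:rairem {preposition}; 6:vrozraalk {determiner}; 7:klilm {conjunction,noun}.
There are 16 candidate sequences in total.
The sequences that satisfy every rule: determiner adverb preposition preposition preposition determiner conjunction; determiner noun preposition noun preposition determiner conjunction; determiner noun preposition preposition preposition determiner conjunction.
Count = 3.

3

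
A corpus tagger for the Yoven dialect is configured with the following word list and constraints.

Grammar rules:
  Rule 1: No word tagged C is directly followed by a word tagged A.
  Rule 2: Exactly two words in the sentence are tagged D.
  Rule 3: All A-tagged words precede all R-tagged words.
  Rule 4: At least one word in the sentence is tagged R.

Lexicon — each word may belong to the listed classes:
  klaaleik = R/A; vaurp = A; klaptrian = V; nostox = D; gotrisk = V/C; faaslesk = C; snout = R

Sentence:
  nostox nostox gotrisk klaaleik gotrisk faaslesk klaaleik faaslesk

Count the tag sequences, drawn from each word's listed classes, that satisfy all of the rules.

Candidates per position — 1:nostox {D}; 2:nostox {D}; 3:gotrisk {V,C}; 4:klaaleik {R,A}; 5:gotrisk {V,C}; 6:faaslesk {C}; 7:klaaleik {R,A}; 8:faaslesk {C}.
There are 16 candidate sequences in total.
Checking each against the rules leaves 6 sequences.
Count = 6.

6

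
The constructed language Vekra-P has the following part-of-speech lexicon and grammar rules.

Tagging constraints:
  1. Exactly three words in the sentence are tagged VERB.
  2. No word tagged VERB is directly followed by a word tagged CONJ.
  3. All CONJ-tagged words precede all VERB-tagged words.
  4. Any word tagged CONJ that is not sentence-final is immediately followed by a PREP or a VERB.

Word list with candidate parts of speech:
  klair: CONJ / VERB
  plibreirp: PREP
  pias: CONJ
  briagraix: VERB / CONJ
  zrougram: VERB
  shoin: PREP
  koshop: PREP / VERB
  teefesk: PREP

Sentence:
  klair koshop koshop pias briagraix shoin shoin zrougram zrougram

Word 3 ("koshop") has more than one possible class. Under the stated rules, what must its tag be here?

Candidates per position — 1:klair {CONJ,VERB}; 2:koshop {PREP,VERB}; 3:koshop {PREP,VERB}; 4:pias {CONJ}; 5:briagraix {VERB,CONJ}; 6:shoin {PREP}; 7:shoin {PREP}; 8:zrougram {VERB}; 9:zrougram {VERB}.
Position 1: VERB is ruled out by rule 3; that leaves CONJ.
Position 2: VERB is ruled out by rule 3; that leaves PREP.
Position 3: VERB is ruled out by rule 2; that leaves PREP.
Position 5: CONJ is ruled out by rule 1; that leaves VERB.
So the tagging must be: CONJ PREP PREP CONJ VERB PREP PREP VERB VERB.
Rule-by-rule: rule 1 ok; rule 2 ok; rule 3 ok; rule 4 ok.

PREP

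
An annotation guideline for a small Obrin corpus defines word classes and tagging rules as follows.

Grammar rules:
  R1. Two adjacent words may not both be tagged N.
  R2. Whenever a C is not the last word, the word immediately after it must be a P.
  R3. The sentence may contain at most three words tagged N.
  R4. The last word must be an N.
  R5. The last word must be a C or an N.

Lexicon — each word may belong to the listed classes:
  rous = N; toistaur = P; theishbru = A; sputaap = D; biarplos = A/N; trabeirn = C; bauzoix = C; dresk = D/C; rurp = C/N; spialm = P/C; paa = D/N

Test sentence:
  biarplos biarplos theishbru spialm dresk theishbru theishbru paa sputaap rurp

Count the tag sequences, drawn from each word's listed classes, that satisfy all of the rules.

6

Candidates per position — 1:biarplos {A,N}; 2:biarplos {A,N}; 3:theishbru {A}; 4:spialm {P,C}; 5:dresk {D,C}; 6:theishbru {A}; 7:theishbru {A}; 8:paa {D,N}; 9:sputaap {D}; 10:rurp {C,N}.
There are 64 candidate sequences in total.
Checking each against the rules leaves 6 sequences.
Count = 6.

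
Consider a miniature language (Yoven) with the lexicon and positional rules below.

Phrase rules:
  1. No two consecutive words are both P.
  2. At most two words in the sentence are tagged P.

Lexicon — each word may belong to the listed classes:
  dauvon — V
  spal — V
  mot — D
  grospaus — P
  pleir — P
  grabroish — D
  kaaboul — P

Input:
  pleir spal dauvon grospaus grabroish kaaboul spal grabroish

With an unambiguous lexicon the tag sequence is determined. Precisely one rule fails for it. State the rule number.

Fixed tagging: P V V P D P V D.
Rule check: R1 pass, R2 fail.
Only rule 2 fails.

2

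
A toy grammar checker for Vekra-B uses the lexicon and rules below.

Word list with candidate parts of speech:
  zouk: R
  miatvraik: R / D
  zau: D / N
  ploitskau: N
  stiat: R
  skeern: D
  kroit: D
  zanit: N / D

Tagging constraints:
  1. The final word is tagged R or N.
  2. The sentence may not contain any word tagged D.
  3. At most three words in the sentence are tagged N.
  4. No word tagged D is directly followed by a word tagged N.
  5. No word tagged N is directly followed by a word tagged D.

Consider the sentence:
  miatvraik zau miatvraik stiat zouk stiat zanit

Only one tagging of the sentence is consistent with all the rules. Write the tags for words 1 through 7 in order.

Candidates per position — 1:miatvraik {R,D}; 2:zau {D,N}; 3:miatvraik {R,D}; 4:stiat {R}; 5:zouk {R}; 6:stiat {R}; 7:zanit {N,D}.
At position 1, choosing D makes rule 2 impossible to satisfy; hence R.
At position 2, choosing D makes rule 2 impossible to satisfy; hence N.
At position 3, choosing D makes rule 2 impossible to satisfy; hence R.
At position 7, choosing D makes rule 1 impossible to satisfy; hence N.
That leaves exactly one tagging: R N R R R R N.
Checking: rule 1 holds; rule 2 holds; rule 3 holds; rule 4 holds; rule 5 holds.

R N R R R R N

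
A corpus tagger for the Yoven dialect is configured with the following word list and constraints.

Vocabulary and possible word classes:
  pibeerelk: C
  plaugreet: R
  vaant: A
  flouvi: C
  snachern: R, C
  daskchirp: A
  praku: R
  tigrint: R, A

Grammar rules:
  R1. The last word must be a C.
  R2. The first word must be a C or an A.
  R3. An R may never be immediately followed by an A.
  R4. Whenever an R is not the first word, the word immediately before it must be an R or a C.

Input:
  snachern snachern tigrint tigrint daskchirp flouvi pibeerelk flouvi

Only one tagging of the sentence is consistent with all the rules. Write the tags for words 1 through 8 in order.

Candidates per position — 1:snachern {R,C}; 2:snachern {R,C}; 3:tigrint {R,A}; 4:tigrint {R,A}; 5:daskchirp {A}; 6:flouvi {C}; 7:pibeerelk {C}; 8:flouvi {C}.
Position 1: tagging it R would leave rule 2 unsatisfiable, so it must be C.
Position 2: tagging it R would leave rule 3 unsatisfiable, so it must be C.
Position 3: tagging it R would leave rule 3 unsatisfiable, so it must be A.
Position 4: tagging it R would leave rule 3 unsatisfiable, so it must be A.
The unique satisfying tagging is: C C A A A C C C.
Check: rule 1 holds; rule 2 holds; rule 3 holds; rule 4 holds.

C C A A A C C C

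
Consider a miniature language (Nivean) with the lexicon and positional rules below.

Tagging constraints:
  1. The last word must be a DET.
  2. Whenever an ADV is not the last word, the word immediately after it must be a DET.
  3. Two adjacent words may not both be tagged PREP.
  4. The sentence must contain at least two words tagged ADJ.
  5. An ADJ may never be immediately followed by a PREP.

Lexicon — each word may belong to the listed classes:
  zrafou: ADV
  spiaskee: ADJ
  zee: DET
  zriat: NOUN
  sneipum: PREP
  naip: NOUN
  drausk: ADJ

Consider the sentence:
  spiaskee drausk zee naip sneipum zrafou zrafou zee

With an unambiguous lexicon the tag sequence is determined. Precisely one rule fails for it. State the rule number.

2

Fixed tagging: ADJ ADJ DET NOUN PREP ADV ADV DET.
Checking each rule: R1 ✓, R2 ✗, R3 ✓, R4 ✓, R5 ✓.
Only rule 2 fails.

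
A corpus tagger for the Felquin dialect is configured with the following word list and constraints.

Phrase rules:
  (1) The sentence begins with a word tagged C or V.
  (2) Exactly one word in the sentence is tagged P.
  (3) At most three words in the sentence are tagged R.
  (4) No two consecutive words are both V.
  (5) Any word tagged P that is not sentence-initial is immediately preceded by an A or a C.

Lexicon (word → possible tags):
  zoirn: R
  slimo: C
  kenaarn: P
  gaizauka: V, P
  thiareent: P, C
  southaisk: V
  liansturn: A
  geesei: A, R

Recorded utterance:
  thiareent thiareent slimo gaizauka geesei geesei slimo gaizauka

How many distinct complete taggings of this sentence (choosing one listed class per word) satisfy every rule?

Candidates per position — 1:thiareent {P,C}; 2:thiareent {P,C}; 3:slimo {C}; 4:gaizauka {V,P}; 5:geesei {A,R}; 6:geesei {A,R}; 7:slimo {C}; 8:gaizauka {V,P}.
There are 64 candidate sequences in total.
Checking each against the rules leaves 12 sequences.
Count = 12.

12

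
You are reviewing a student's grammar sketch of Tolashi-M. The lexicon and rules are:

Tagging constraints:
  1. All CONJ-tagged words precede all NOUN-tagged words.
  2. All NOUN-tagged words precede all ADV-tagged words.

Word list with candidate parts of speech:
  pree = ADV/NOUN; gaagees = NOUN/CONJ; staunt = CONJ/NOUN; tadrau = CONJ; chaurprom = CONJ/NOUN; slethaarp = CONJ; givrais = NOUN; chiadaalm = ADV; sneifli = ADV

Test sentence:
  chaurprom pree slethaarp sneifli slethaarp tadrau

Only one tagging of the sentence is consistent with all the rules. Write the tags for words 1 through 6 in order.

CONJ ADV CONJ ADV CONJ CONJ

Candidates per position — 1:chaurprom {CONJ,NOUN}; 2:pree {ADV,NOUN}; 3:slethaarp {CONJ}; 4:sneifli {ADV}; 5:slethaarp {CONJ}; 6:tadrau {CONJ}.
Word 1 cannot be NOUN — rule 1 would then fail for every completion. It is CONJ.
Word 2 cannot be NOUN — rule 1 would then fail for every completion. It is ADV.
That leaves exactly one tagging: CONJ ADV CONJ ADV CONJ CONJ.
Check: rule 1 satisfied; rule 2 satisfied.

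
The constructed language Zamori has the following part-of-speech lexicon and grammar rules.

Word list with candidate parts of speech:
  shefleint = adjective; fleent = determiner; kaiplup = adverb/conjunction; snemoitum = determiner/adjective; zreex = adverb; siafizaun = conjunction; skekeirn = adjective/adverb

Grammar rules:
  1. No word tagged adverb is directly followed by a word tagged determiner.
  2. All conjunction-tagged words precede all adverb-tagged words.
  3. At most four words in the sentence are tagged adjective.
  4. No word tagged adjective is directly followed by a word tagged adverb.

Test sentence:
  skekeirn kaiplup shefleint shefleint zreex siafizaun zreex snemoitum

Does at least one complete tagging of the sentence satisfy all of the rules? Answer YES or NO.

Candidates per position — 1:skekeirn {adjective,adverb}; 2:kaiplup {adverb,conjunction}; 3:shefleint {adjective}; 4:shefleint {adjective}; 5:zreex {adverb}; 6:siafizaun {conjunction}; 7:zreex {adverb}; 8:snemoitum {determiner,adjective}.
Rule 2 cannot be satisfied by any choice of tags from the lexicon.
So there is no consistent tagging.

NO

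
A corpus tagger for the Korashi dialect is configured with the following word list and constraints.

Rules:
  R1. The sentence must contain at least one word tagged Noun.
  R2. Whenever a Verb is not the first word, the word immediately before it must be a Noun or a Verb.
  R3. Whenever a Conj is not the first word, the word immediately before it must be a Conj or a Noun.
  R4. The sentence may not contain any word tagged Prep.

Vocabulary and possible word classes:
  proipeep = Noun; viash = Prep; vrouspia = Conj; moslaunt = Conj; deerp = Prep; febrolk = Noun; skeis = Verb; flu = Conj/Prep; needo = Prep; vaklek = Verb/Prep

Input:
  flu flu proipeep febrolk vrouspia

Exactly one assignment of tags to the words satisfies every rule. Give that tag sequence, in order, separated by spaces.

Conj Conj Noun Noun Conj

Candidates per position — 1:flu {Conj,Prep}; 2:flu {Conj,Prep}; 3:proipeep {Noun}; 4:febrolk {Noun}; 5:vrouspia {Conj}.
Position 1: tagging it Prep would leave rule 4 unsatisfiable, so it must be Conj.
Position 2: tagging it Prep would leave rule 4 unsatisfiable, so it must be Conj.
The only consistent sequence is: Conj Conj Noun Noun Conj.
Verifying each rule — rule 1 ✓; rule 2 ✓; rule 3 ✓; rule 4 ✓.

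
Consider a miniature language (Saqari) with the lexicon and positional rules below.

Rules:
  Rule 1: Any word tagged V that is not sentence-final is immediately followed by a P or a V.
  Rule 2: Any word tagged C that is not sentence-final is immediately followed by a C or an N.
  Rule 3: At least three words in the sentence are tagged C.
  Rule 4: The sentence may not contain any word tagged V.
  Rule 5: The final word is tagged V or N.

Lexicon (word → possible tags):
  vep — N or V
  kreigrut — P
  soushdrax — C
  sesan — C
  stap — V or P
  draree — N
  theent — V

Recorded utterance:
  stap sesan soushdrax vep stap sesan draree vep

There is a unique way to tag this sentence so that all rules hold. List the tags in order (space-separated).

Candidates per position — 1:stap {V,P}; 2:sesan {C}; 3:soushdrax {C}; 4:vep {N,V}; 5:stap {V,P}; 6:sesan {C}; 7:draree {N}; 8:vep {N,V}.
Position 1: tagging it V would leave rule 1 unsatisfiable, so it must be P.
Position 4: tagging it V would leave rule 2 unsatisfiable, so it must be N.
Position 5: tagging it V would leave rule 1 unsatisfiable, so it must be P.
Position 8: tagging it V would leave rule 4 unsatisfiable, so it must be N.
That leaves exactly one tagging: P C C N P C N N.
Rule-by-rule: rule 1 holds; rule 2 holds; rule 3 holds; rule 4 holds; rule 5 holds.

P C C N P C N N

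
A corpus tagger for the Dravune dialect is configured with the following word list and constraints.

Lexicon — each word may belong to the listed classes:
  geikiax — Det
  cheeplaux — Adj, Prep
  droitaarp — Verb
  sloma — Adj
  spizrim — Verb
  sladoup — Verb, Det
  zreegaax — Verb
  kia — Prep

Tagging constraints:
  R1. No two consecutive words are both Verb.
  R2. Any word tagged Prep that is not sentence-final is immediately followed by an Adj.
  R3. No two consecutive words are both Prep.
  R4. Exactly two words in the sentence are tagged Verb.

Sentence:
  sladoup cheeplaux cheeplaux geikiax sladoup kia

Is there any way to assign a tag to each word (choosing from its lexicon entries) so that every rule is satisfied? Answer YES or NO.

Candidates per position — 1:sladoup {Verb,Det}; 2:cheeplaux {Adj,Prep}; 3:cheeplaux {Adj,Prep}; 4:geikiax {Det}; 5:sladoup {Verb,Det}; 6:kia {Prep}.
One satisfying assignment: Verb Adj Adj Det Verb Prep.
Checking: rule 1 holds; rule 2 holds; rule 3 holds; rule 4 holds.

YES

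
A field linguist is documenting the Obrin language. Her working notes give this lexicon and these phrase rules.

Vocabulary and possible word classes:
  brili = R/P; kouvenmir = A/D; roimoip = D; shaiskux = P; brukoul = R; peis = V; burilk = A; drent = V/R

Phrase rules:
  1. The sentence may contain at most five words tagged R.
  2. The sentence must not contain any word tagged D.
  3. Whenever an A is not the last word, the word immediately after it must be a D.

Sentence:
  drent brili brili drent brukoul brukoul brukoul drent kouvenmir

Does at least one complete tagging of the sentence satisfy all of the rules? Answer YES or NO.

Candidates per position — 1:drent {V,R}; 2:brili {R,P}; 3:brili {R,P}; 4:drent {V,R}; 5:brukoul {R}; 6:brukoul {R}; 7:brukoul {R}; 8:drent {V,R}; 9:kouvenmir {A,D}.
One satisfying assignment: V P P R R R R V A.
Verifying each rule — rule 1 holds; rule 2 holds; rule 3 holds.

YES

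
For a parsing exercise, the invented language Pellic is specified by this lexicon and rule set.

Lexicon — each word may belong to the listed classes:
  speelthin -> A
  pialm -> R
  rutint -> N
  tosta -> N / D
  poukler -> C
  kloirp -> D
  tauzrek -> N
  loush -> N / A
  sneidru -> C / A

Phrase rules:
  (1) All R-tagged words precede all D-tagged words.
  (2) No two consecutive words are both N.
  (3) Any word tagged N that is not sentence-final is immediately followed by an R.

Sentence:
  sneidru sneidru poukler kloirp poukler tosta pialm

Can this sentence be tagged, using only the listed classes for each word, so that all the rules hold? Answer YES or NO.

Candidates per position — 1:sneidru {C,A}; 2:sneidru {C,A}; 3:poukler {C}; 4:kloirp {D}; 5:poukler {C}; 6:tosta {N,D}; 7:pialm {R}.
Rule 1 cannot be satisfied by any choice of tags from the lexicon.
So there is no consistent tagging.

NO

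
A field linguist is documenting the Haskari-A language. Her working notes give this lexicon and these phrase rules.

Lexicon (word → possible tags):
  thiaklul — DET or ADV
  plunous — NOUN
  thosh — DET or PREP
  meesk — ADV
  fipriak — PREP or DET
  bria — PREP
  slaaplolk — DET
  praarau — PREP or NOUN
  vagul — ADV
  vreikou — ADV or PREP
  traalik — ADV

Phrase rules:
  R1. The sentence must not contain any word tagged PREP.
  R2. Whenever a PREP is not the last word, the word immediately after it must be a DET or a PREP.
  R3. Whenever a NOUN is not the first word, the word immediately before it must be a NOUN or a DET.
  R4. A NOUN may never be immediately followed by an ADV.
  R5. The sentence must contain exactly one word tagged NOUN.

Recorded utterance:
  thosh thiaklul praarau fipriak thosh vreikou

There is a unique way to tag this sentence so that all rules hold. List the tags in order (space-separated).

Candidates per position — 1:thosh {DET,PREP}; 2:thiaklul {DET,ADV}; 3:praarau {PREP,NOUN}; 4:fipriak {PREP,DET}; 5:thosh {DET,PREP}; 6:vreikou {ADV,PREP}.
If word 1 were PREP, no tagging could satisfy rule 1; so word 1 is DET.
If word 3 were PREP, no tagging could satisfy rule 1; so word 3 is NOUN.
If word 4 were PREP, no tagging could satisfy rule 1; so word 4 is DET.
If word 5 were PREP, no tagging could satisfy rule 1; so word 5 is DET.
If word 6 were PREP, no tagging could satisfy rule 1; so word 6 is ADV.
If word 2 were ADV, no tagging could satisfy rule 3; so word 2 is DET.
That leaves exactly one tagging: DET DET NOUN DET DET ADV.
Check: rule 1 ok; rule 2 ok; rule 3 ok; rule 4 ok; rule 5 ok.

DET DET NOUN DET DET ADV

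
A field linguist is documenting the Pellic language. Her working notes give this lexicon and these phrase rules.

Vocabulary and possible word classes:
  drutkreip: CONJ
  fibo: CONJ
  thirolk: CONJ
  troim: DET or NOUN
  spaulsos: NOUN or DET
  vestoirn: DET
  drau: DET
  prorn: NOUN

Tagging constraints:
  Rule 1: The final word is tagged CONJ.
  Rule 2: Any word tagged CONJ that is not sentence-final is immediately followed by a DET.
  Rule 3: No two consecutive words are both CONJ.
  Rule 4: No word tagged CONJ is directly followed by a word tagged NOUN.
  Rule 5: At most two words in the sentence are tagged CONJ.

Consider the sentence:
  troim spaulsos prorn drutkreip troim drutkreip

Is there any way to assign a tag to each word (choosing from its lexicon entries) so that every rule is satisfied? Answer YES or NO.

Candidates per position — 1:troim {DET,NOUN}; 2:spaulsos {NOUN,DET}; 3:prorn {NOUN}; 4:drutkreip {CONJ}; 5:troim {DET,NOUN}; 6:drutkreip {CONJ}.
One satisfying assignment: NOUN NOUN NOUN CONJ DET CONJ.
Rule-by-rule: rule 1 ok; rule 2 ok; rule 3 ok; rule 4 ok; rule 5 ok.

YES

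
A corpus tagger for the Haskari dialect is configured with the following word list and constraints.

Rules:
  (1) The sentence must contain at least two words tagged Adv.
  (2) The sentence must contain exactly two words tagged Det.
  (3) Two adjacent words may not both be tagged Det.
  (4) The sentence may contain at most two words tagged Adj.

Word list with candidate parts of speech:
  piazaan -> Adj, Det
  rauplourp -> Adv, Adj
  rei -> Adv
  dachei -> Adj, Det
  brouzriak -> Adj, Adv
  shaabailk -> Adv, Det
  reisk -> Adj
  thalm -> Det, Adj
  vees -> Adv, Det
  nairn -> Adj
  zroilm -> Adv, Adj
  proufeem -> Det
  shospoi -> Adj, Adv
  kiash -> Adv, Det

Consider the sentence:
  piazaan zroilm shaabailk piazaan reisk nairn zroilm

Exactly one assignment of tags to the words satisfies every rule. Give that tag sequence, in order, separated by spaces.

Candidates per position — 1:piazaan {Adj,Det}; 2:zroilm {Adv,Adj}; 3:shaabailk {Adv,Det}; 4:piazaan {Adj,Det}; 5:reisk {Adj}; 6:nairn {Adj}; 7:zroilm {Adv,Adj}.
Position 1: Adj is ruled out by rule 4; that leaves Det.
Position 2: Adj is ruled out by rule 4; that leaves Adv.
Position 4: Adj is ruled out by rule 4; that leaves Det.
Position 7: Adj is ruled out by rule 4; that leaves Adv.
Position 3: Det is ruled out by rule 2; that leaves Adv.
So the tagging must be: Det Adv Adv Det Adj Adj Adv.
Rule-by-rule: rule 1 ok; rule 2 ok; rule 3 ok; rule 4 ok.

Det Adv Adv Det Adj Adj Adv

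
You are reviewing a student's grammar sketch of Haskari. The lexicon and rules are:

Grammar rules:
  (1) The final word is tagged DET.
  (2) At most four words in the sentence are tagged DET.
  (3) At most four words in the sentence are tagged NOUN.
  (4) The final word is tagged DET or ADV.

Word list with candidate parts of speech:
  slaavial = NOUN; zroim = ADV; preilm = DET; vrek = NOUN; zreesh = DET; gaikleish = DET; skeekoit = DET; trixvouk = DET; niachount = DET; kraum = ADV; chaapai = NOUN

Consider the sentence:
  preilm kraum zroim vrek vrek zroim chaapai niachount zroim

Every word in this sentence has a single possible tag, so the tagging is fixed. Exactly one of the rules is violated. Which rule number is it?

1

Fixed tagging: DET ADV ADV NOUN NOUN ADV NOUN DET ADV.
Rule check: R1 fails, R2 ok, R3 ok, R4 ok.
Only rule 1 fails.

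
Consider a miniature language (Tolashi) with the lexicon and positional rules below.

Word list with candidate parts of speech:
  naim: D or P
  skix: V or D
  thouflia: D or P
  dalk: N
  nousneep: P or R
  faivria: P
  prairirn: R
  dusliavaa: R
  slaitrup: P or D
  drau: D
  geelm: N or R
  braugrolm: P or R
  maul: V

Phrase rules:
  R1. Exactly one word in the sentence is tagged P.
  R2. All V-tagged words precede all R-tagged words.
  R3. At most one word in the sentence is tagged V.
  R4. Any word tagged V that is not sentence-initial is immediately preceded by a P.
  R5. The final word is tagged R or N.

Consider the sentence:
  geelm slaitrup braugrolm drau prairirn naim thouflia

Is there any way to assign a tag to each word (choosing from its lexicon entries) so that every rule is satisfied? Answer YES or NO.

NO

Candidates per position — 1:geelm {N,R}; 2:slaitrup {P,D}; 3:braugrolm {P,R}; 4:drau {D}; 5:prairirn {R}; 6:naim {D,P}; 7:thouflia {D,P}.
Rule 5 cannot be satisfied by any choice of tags from the lexicon.
So there is no consistent tagging.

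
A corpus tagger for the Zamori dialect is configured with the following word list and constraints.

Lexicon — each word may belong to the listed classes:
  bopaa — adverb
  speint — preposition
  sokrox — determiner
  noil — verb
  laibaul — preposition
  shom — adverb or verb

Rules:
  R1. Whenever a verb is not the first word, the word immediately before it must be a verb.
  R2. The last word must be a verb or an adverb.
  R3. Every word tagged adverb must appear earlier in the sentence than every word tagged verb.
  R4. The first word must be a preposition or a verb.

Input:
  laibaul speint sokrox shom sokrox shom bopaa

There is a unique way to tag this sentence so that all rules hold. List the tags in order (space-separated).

Candidates per position — 1:laibaul {preposition}; 2:speint {preposition}; 3:sokrox {determiner}; 4:shom {adverb,verb}; 5:sokrox {determiner}; 6:shom {adverb,verb}; 7:bopaa {adverb}.
Word 4 cannot be verb — rule 1 would then fail for every completion. It is adverb.
Word 6 cannot be verb — rule 1 would then fail for every completion. It is adverb.
The unique satisfying tagging is: preposition preposition determiner adverb determiner adverb adverb.
Check: rule 1 satisfied; rule 2 satisfied; rule 3 satisfied; rule 4 satisfied.

preposition preposition determiner adverb determiner adverb adverb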